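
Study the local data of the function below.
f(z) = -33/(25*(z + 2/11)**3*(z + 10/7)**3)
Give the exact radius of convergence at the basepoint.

Denominator factor (z + 2/11)^3: pole of order 3 at -2/11, modulus 2/11.
Denominator factor (z + 10/7)^3: pole of order 3 at -10/7, modulus 10/7.
The radius of convergence is the smallest modulus among the singular points: 2/11.

The radius of convergence is 2/11.


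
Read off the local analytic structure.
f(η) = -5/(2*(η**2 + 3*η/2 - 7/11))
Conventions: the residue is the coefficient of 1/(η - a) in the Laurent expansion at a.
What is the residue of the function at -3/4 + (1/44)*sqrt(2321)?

The factor η**2 + 3*η/2 - 7/11 splits as (η - a)(η - a') with a = -3/4 + (1/44)*sqrt(2321), a' = -3/4 - (1/44)*sqrt(2321). At the order-1 pole a set g(η) = (η - a)*f(η) = [-5/2] / (η - a').
Simple pole: residue = g(a) at a = -3/4 + (1/44)*sqrt(2321), which is -(5/211)*sqrt(2321).

The residue is -(5/211)*sqrt(2321).


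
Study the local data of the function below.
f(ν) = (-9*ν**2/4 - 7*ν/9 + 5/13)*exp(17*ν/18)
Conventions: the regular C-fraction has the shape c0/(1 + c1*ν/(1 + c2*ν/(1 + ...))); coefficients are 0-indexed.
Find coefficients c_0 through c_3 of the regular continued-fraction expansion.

The regular C-fraction coefficients are [5/13, 97/90, -137303/17460, 7356330625/1438386228].

Taylor coefficients (expand at 0): a_0 = 5/13, a_1 = -97/234, a_2 = -2633/936, a_3 = -1099883/454896.
c0 = a_0 = 5/13. Peel one level at a time: if S = 1 + c*ν/S' with S'(0) = 1, then c is the ν-coefficient of S and S' = c*ν/(S - 1).
S_1 = c0/f = 1 + (97/90)*ν + (137303/16200)*ν^2 + ...; c1 = 97/90.
S_2 = c1*ν/(S_1 - 1) = 1 + (-137303/17460)*ν + (1471266125/36582192)*ν^2 + ...; c2 = -137303/17460.
S_3 = c2*ν/(S_2 - 1) = 1 + (7356330625/1438386228)*ν + ...; c3 = 7356330625/1438386228.


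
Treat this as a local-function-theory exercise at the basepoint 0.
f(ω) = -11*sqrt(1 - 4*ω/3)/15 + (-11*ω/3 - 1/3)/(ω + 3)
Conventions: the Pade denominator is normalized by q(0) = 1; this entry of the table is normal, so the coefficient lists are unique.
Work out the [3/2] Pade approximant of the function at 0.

The Pade approximant has numerator coefficients [-38/45, -24646/112455, 132088/112455, -5786/37485]; denominator coefficients [1, -1412/2499, -283/1071].

Taylor coefficients needed (expand at 0): a_0 = -38/45, a_1 = -94/135, a_2 = 226/405, a_3 = -28/1215, a_4 = 98/729, a_5 = 764/10935.
Write the denominator as Q(ω) = 1 + q1*ω + q2*ω^2. Requiring Q*f - P = O(ω^6) with deg P <= 3 kills the coefficients of ω^4..ω^5 in Q*f:
  ω^4: a_4 + q1*a_3 + q2*a_2 = 0, i.e. 98/729 + (-28/1215)*q1 + (226/405)*q2 = 0.
  ω^5: a_5 + q1*a_4 + q2*a_3 = 0, i.e. 764/10935 + (98/729)*q1 + (-28/1215)*q2 = 0.
Solving this linear system: q1 = -1412/2499, q2 = -283/1071.
The numerator is Q*f truncated at degree 3: P0 = a_0 = -38/45; P1 = a_1 + q1*a_0 = -24646/112455; P2 = a_2 + q1*a_1 + q2*a_0 = 132088/112455; P3 = a_3 + q1*a_2 + q2*a_1 = -5786/37485.


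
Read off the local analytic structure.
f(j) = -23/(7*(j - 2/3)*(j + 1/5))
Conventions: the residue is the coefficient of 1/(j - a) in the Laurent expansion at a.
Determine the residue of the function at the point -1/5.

The residue is 345/91.

At the order-1 pole -1/5 set g(j) = (j - (-1/5))*f(j) = -23/(7*(j - 2/3)).
Simple pole: residue = g(a) at a = -1/5, which is 345/91.


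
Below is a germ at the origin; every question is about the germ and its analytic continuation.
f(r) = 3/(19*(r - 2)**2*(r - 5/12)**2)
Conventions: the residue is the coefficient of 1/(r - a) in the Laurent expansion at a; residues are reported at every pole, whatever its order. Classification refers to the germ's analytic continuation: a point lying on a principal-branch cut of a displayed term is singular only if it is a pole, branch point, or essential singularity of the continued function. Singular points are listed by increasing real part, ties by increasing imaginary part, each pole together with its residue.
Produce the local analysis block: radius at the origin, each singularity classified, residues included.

Denominator factor (r - 5/12)^2: pole of order 2 at 5/12, modulus 5/12.
Denominator factor (r - 2)^2: pole of order 2 at 2, modulus 2.
The radius of convergence is the smallest modulus among the singular points: 5/12.
At the order-2 pole 5/12 set g(r) = (r - (5/12))^2*f(r) = 3/(19*(r - 2)**2).
Order-2 pole: residue = g'(a); g'(5/12) = 10368/130321, so the residue is 10368/130321.
At the order-2 pole 2 set g(r) = (r - (2))^2*f(r) = 3/(19*(r - 5/12)**2).
Order-2 pole: residue = g'(a); g'(2) = -10368/130321, so the residue is -10368/130321.
List the singular points by increasing real part (a conjugate pair: the negative imaginary part first).

Radius of convergence at 0: 5/12.
At 5/12: a pole of order 2; residue 10368/130321.
At 2: a pole of order 2; residue -10368/130321.


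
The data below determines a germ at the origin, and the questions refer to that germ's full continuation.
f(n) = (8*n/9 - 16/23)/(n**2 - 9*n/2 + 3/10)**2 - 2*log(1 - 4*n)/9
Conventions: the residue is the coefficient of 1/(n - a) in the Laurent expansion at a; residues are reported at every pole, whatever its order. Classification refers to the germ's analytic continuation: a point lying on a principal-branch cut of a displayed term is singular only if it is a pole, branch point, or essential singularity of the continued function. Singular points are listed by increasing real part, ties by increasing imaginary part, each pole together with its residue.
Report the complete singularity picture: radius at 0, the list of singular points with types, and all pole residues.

Denominator factor (n**2 - 9*n/2 + 3/10)^2: discriminant 381/20, real irrational roots 9/4 + (1/20)*sqrt(1905) and 9/4 - (1/20)*sqrt(1905); poles of order 2, moduli 9/4 + (1/20)*sqrt(1905) and 9/4 - (1/20)*sqrt(1905).
Branch term (-2/9)*log(1 - n/(1/4)): its argument vanishes at n = 1/4, a logarithmic branch point, modulus 1/4.
The radius of convergence is the smallest modulus among the singular points: 9/4 - (1/20)*sqrt(1905).
The branch term is analytic at 9/4 - (1/20)*sqrt(1905) and contributes nothing to the residue; only the rational part matters.
The factor n**2 - 9*n/2 + 3/10 splits as (n - a)(n - a') with a = 9/4 - (1/20)*sqrt(1905), a' = 9/4 + (1/20)*sqrt(1905). At the order-2 pole a set g(n) = (n - a)^2*(rational part) = [8*n/9 - 16/23] / (n - a')^2.
Order-2 pole: residue = g'(a); g'(9/4 - (1/20)*sqrt(1905)) = (800/1112901)*sqrt(1905), so the residue is (800/1112901)*sqrt(1905).
The branch term is analytic at 9/4 + (1/20)*sqrt(1905) and contributes nothing to the residue; only the rational part matters.
The factor n**2 - 9*n/2 + 3/10 splits as (n - a)(n - a') with a = 9/4 + (1/20)*sqrt(1905), a' = 9/4 - (1/20)*sqrt(1905). At the order-2 pole a set g(n) = (n - a)^2*(rational part) = [8*n/9 - 16/23] / (n - a')^2.
Order-2 pole: residue = g'(a); g'(9/4 + (1/20)*sqrt(1905)) = -(800/1112901)*sqrt(1905), so the residue is -(800/1112901)*sqrt(1905).
List the singular points by increasing real part (a conjugate pair: the negative imaginary part first).

Radius of convergence at 0: 9/4 - (1/20)*sqrt(1905).
At 9/4 - (1/20)*sqrt(1905): a pole of order 2; residue (800/1112901)*sqrt(1905).
At 1/4: a logarithmic branch point.
At 9/4 + (1/20)*sqrt(1905): a pole of order 2; residue -(800/1112901)*sqrt(1905).


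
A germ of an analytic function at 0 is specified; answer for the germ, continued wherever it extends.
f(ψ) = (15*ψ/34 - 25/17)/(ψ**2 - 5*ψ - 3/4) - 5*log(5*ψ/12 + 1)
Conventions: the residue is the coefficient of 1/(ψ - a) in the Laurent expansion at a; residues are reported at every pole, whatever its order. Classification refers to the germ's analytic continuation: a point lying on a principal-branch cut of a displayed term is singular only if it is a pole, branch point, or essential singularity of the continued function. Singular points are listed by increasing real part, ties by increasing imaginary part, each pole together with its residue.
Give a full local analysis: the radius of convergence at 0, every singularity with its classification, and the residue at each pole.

Denominator factor (ψ**2 - 5*ψ - 3/4): discriminant 28, real irrational roots 5/2 + sqrt(7) and 5/2 - sqrt(7); poles of order 1, moduli 5/2 + sqrt(7) and -5/2 + sqrt(7).
Branch term (-5)*log(1 - ψ/(-12/5)): its argument vanishes at ψ = -12/5, a logarithmic branch point, modulus 12/5.
The radius of convergence is the smallest modulus among the singular points: -5/2 + sqrt(7).
The branch term is analytic at 5/2 - sqrt(7) and contributes nothing to the residue; only the rational part matters.
The factor ψ**2 - 5*ψ - 3/4 splits as (ψ - a)(ψ - a') with a = 5/2 - sqrt(7), a' = 5/2 + sqrt(7). At the order-1 pole a set g(ψ) = (ψ - a)*(rational part) = [15*ψ/34 - 25/17] / (ψ - a').
Simple pole: residue = g(a) at a = 5/2 - sqrt(7), which is 15/68 + (25/952)*sqrt(7).
The branch term is analytic at 5/2 + sqrt(7) and contributes nothing to the residue; only the rational part matters.
The factor ψ**2 - 5*ψ - 3/4 splits as (ψ - a)(ψ - a') with a = 5/2 + sqrt(7), a' = 5/2 - sqrt(7). At the order-1 pole a set g(ψ) = (ψ - a)*(rational part) = [15*ψ/34 - 25/17] / (ψ - a').
Simple pole: residue = g(a) at a = 5/2 + sqrt(7), which is 15/68 - (25/952)*sqrt(7).
List the singular points by increasing real part (a conjugate pair: the negative imaginary part first).

Radius of convergence at 0: -5/2 + sqrt(7).
At -12/5: a logarithmic branch point.
At 5/2 - sqrt(7): a pole of order 1; residue 15/68 + (25/952)*sqrt(7).
At 5/2 + sqrt(7): a pole of order 1; residue 15/68 - (25/952)*sqrt(7).


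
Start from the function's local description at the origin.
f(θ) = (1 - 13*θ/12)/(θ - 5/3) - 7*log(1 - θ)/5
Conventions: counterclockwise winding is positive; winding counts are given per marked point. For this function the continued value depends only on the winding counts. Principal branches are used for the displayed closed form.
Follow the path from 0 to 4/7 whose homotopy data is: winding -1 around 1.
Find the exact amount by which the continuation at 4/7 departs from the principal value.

The rational part is single-valued and drops out of the difference; each branch term changes only by its own monodromy.
(-7/5)*log(1 - θ/(1)): each positive loop around 1 adds 2*pi*i to the log, so winding -1 contributes (-7/5)*(-1)*2*pi*i = (14/5)*pi*i.
Summing the contributions at θ = 4/7 gives (14/5)*pi*i.

Continued minus principal equals (14/5)*pi*i.


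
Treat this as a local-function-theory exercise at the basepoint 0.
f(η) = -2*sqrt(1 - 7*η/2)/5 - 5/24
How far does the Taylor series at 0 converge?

Branch term (-2/5)*sqrt(1 - η/(2/7)): its argument vanishes at η = 2/7, a square-root branch point, modulus 2/7.
The radius of convergence is the smallest modulus among the singular points: 2/7.

The radius of convergence is 2/7.


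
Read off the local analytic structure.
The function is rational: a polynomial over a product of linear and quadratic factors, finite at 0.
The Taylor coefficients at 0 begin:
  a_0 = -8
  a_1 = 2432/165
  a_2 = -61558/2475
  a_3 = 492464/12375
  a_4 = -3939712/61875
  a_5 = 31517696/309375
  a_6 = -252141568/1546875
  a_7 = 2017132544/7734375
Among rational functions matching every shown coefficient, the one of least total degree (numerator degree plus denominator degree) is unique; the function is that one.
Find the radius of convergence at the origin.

The radius of convergence is 5/8.

No rational of total degree below 3 reproduces all 8 coefficients; solving the [2/1] Pade equations on them gives f(n) = (-29*n**2/36 + 40*n/33 - 5)/(n + 5/8), whose expansion matches every shown term.
Denominator factor (n + 5/8): pole of order 1 at -5/8, modulus 5/8.
The radius of convergence is the smallest modulus among the singular points: 5/8.


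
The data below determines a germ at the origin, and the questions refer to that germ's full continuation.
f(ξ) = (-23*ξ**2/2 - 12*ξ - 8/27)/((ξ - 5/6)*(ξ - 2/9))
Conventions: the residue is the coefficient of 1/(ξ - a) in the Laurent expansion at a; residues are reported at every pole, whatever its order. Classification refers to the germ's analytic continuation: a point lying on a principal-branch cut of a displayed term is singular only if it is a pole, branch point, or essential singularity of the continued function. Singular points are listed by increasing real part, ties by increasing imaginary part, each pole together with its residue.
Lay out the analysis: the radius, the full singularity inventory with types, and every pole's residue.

Radius of convergence at 0: 2/9.
At 2/9: a pole of order 1; residue 52/9.
At 5/6: a pole of order 1; residue -359/12.

Denominator factor (ξ - 5/6): pole of order 1 at 5/6, modulus 5/6.
Denominator factor (ξ - 2/9): pole of order 1 at 2/9, modulus 2/9.
The radius of convergence is the smallest modulus among the singular points: 2/9.
At the order-1 pole 2/9 set g(ξ) = (ξ - (2/9))*f(ξ) = (-23*ξ**2/2 - 12*ξ - 8/27)/(ξ - 5/6).
Simple pole: residue = g(a) at a = 2/9, which is 52/9.
At the order-1 pole 5/6 set g(ξ) = (ξ - (5/6))*f(ξ) = (-23*ξ**2/2 - 12*ξ - 8/27)/(ξ - 2/9).
Simple pole: residue = g(a) at a = 5/6, which is -359/12.
List the singular points by increasing real part (a conjugate pair: the negative imaginary part first).


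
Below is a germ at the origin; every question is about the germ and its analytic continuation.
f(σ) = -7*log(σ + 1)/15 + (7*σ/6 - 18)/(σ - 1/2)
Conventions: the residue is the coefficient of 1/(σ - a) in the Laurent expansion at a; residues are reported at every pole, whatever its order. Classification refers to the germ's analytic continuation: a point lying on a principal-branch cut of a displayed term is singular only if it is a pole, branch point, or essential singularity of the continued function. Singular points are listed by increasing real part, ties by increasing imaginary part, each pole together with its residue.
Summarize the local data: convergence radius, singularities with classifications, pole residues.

Radius of convergence at 0: 1/2.
At -1: a logarithmic branch point.
At 1/2: a pole of order 1; residue -209/12.

Denominator factor (σ - 1/2): pole of order 1 at 1/2, modulus 1/2.
Branch term (-7/15)*log(1 - σ/(-1)): its argument vanishes at σ = -1, a logarithmic branch point, modulus 1.
The radius of convergence is the smallest modulus among the singular points: 1/2.
The branch term is analytic at 1/2 and contributes nothing to the residue; only the rational part matters.
At the order-1 pole 1/2 set g(σ) = (σ - (1/2))*(rational part) = 7*σ/6 - 18.
Simple pole: residue = g(a) at a = 1/2, which is -209/12.
List the singular points by increasing real part (a conjugate pair: the negative imaginary part first).


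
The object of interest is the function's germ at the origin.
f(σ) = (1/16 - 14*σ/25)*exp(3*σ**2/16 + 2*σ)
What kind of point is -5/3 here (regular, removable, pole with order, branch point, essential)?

There is no denominator, hence no pole anywhere.
The factor exp(3*σ**2/16 + 2*σ) is entire.
So the germ continues analytically to -5/3.

The point is a regular point.


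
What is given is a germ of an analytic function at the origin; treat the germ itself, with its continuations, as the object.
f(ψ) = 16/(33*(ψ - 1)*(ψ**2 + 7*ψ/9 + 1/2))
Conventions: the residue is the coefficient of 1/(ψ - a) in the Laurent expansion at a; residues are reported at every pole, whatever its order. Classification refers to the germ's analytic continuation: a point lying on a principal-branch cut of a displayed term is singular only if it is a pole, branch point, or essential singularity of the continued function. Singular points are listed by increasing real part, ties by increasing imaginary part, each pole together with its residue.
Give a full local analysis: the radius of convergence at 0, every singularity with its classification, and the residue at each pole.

Radius of convergence at 0: (1/2)*sqrt(2).
At (-7/18) - ((1/18)*sqrt(113))*i: a pole of order 1; residue (-48/451) - ((1200/50963)*sqrt(113))*i.
At (-7/18) + ((1/18)*sqrt(113))*i: a pole of order 1; residue (-48/451) + ((1200/50963)*sqrt(113))*i.
At 1: a pole of order 1; residue 96/451.

Denominator factor (ψ**2 + 7*ψ/9 + 1/2): discriminant -113/81, complex-conjugate roots (-7/18) + ((1/18)*sqrt(113))*i and (-7/18) - ((1/18)*sqrt(113))*i; poles of order 1, moduli (1/2)*sqrt(2) and (1/2)*sqrt(2).
Denominator factor (ψ - 1): pole of order 1 at 1, modulus 1.
The radius of convergence is the smallest modulus among the singular points: (1/2)*sqrt(2).
The factor ψ**2 + 7*ψ/9 + 1/2 splits as (ψ - a)(ψ - a') with a = (-7/18) - ((1/18)*sqrt(113))*i, a' = (-7/18) + ((1/18)*sqrt(113))*i. At the order-1 pole a set g(ψ) = (ψ - a)*f(ψ) = [16/(33*(ψ - 1))] / (ψ - a').
Simple pole: residue = g(a) at a = (-7/18) - ((1/18)*sqrt(113))*i, which is (-48/451) - ((1200/50963)*sqrt(113))*i.
The factor ψ**2 + 7*ψ/9 + 1/2 splits as (ψ - a)(ψ - a') with a = (-7/18) + ((1/18)*sqrt(113))*i, a' = (-7/18) - ((1/18)*sqrt(113))*i. At the order-1 pole a set g(ψ) = (ψ - a)*f(ψ) = [16/(33*(ψ - 1))] / (ψ - a').
Simple pole: residue = g(a) at a = (-7/18) + ((1/18)*sqrt(113))*i, which is (-48/451) + ((1200/50963)*sqrt(113))*i.
At the order-1 pole 1 set g(ψ) = (ψ - (1))*f(ψ) = 16/(33*(ψ**2 + 7*ψ/9 + 1/2)).
Simple pole: residue = g(a) at a = 1, which is 96/451.
List the singular points by increasing real part (a conjugate pair: the negative imaginary part first).


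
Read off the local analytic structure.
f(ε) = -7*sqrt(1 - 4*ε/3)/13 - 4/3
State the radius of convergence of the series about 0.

The radius of convergence is 3/4.

Branch term (-7/13)*sqrt(1 - ε/(3/4)): its argument vanishes at ε = 3/4, a square-root branch point, modulus 3/4.
The radius of convergence is the smallest modulus among the singular points: 3/4.


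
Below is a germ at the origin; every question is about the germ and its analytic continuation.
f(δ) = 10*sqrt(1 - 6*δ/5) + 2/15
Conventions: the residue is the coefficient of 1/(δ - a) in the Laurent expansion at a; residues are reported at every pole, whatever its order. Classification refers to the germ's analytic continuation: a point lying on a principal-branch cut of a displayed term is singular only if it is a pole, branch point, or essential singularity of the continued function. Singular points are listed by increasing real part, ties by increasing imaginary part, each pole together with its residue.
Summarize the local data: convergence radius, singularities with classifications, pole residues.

Radius of convergence at 0: 5/6.
At 5/6: an algebraic (square-root) branch point.

Branch term (10)*sqrt(1 - δ/(5/6)): its argument vanishes at δ = 5/6, a square-root branch point, modulus 5/6.
The radius of convergence is the smallest modulus among the singular points: 5/6.


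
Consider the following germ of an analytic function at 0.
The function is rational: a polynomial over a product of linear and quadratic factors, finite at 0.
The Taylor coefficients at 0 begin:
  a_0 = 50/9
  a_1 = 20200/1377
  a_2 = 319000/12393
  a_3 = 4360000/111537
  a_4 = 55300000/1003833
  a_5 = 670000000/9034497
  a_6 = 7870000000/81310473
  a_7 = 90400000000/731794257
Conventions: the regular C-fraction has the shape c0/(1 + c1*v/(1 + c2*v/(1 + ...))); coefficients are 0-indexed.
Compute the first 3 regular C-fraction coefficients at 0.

Taylor coefficients (read off): a_0 = 50/9, a_1 = 20200/1377, a_2 = 319000/12393.
c0 = a_0 = 50/9. Peel one level at a time: if S = 1 + c*v/S' with S'(0) = 1, then c is the v-coefficient of S and S' = c*v/(S - 1).
S_1 = c0/f = 1 + (-404/153)*v + (676/289)*v^2 + ...; c1 = -404/153.
S_2 = c1*v/(S_1 - 1) = 1 + (1521/1717)*v + ...; c2 = 1521/1717.

The regular C-fraction coefficients are [50/9, -404/153, 1521/1717].


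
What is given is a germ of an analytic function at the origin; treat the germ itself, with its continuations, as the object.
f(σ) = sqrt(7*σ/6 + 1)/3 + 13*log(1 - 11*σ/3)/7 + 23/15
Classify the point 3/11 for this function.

The point is a logarithmic branch point.

The term (13/7)*log(1 - σ/(3/11)) has argument 1 - 3/11/(3/11) = 0 at 3/11: a logarithmic (infinitely-sheeted) branch point; the remaining terms are analytic or single-valued there.


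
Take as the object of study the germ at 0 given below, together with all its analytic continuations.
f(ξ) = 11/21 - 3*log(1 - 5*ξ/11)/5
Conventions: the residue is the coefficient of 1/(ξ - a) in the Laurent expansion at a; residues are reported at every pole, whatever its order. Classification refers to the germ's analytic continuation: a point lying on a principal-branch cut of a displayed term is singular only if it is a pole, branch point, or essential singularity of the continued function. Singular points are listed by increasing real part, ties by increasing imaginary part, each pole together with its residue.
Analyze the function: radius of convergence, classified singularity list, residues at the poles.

Radius of convergence at 0: 11/5.
At 11/5: a logarithmic branch point.

Branch term (-3/5)*log(1 - ξ/(11/5)): its argument vanishes at ξ = 11/5, a logarithmic branch point, modulus 11/5.
The radius of convergence is the smallest modulus among the singular points: 11/5.


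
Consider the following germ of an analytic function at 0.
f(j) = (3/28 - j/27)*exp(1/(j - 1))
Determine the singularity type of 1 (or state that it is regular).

The point is an essential singularity.

The exponent 1/(j - (1)) has a pole at 1, so exp(1/(j - (1))) takes every nonzero value near it: an essential singularity (not a pole of any order).


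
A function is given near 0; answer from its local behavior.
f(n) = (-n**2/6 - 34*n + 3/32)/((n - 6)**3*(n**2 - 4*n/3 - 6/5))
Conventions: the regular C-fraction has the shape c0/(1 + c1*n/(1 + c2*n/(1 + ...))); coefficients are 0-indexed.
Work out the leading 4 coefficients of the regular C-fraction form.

Taylor coefficients (expand at 0): a_0 = 5/13824, a_1 = -32695/248832, a_2 = 11215/139968, a_3 = -4448095/20155392.
c0 = a_0 = 5/13824. Peel one level at a time: if S = 1 + c*n/S' with S'(0) = 1, then c is the n-coefficient of S and S' = c*n/(S - 1).
S_1 = c0/f = 1 + (6539/18)*n + (14228915/108)*n^2 + ...; c1 = 6539/18.
S_2 = c1*n/(S_1 - 1) = 1 + (-14228915/39234)*n + (-503252233/384826689)*n^2 + ...; c2 = -14228915/39234.
S_3 = c2*n/(S_2 - 1) = 1 + (-1006504466/279128625555)*n + ...; c3 = -1006504466/279128625555.

The regular C-fraction coefficients are [5/13824, 6539/18, -14228915/39234, -1006504466/279128625555].


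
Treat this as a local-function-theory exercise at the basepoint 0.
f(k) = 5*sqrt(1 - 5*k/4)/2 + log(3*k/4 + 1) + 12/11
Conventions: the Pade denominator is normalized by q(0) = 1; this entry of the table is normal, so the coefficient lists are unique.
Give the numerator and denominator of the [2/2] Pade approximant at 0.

The Pade approximant has numerator coefficients [79/22, 2287939/10576544, -457579715/169224704]; denominator coefficients [1, 137739/480752, -3645097/7692032].

Taylor coefficients needed (expand at 0): a_0 = 79/22, a_1 = -13/16, a_2 = -197/256, a_3 = -337/2048, a_4 = -20809/65536.
Write the denominator as Q(k) = 1 + q1*k + q2*k^2. Requiring Q*f - P = O(k^5) with deg P <= 2 kills the coefficients of k^3..k^4 in Q*f:
  k^3: a_3 + q1*a_2 + q2*a_1 = 0, i.e. -337/2048 + (-197/256)*q1 + (-13/16)*q2 = 0.
  k^4: a_4 + q1*a_3 + q2*a_2 = 0, i.e. -20809/65536 + (-337/2048)*q1 + (-197/256)*q2 = 0.
Solving this linear system: q1 = 137739/480752, q2 = -3645097/7692032.
The numerator is Q*f truncated at degree 2: P0 = a_0 = 79/22; P1 = a_1 + q1*a_0 = 2287939/10576544; P2 = a_2 + q1*a_1 + q2*a_0 = -457579715/169224704.


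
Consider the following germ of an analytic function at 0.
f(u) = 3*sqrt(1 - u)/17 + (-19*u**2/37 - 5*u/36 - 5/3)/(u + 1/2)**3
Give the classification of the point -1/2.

The denominator factor u + 1/2 vanishes at -1/2 and appears to the power 3; the numerator there equals -4597/2664, nonzero, and no other factor vanishes.
The branch terms are analytic at this point.
Hence a pole whose order is the multiplicity, 3.

The point is a pole of order 3.


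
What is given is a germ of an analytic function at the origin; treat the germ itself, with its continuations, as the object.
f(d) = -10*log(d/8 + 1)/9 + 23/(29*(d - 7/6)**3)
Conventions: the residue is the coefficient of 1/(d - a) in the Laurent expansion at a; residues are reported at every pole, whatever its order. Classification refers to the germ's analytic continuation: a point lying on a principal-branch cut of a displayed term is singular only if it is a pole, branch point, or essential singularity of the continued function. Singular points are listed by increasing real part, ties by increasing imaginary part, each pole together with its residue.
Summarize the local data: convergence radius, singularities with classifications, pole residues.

Denominator factor (d - 7/6)^3: pole of order 3 at 7/6, modulus 7/6.
Branch term (-10/9)*log(1 - d/(-8)): its argument vanishes at d = -8, a logarithmic branch point, modulus 8.
The radius of convergence is the smallest modulus among the singular points: 7/6.
The branch term is analytic at 7/6 and contributes nothing to the residue; only the rational part matters.
At the order-3 pole 7/6 set g(d) = (d - (7/6))^3*(rational part) = 23/29.
Order-3 pole: residue = g''(a)/2; g''(7/6) = 0, so the residue is 0.
List the singular points by increasing real part (a conjugate pair: the negative imaginary part first).

Radius of convergence at 0: 7/6.
At -8: a logarithmic branch point.
At 7/6: a pole of order 3; residue 0.


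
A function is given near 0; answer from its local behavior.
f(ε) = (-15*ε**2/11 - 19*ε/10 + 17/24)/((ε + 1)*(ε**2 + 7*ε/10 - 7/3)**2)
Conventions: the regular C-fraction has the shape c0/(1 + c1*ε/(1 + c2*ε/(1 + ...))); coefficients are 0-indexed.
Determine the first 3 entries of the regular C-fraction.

The regular C-fraction coefficients are [51/392, 262/85, -3928077/1371832].

Taylor coefficients (expand at 0): a_0 = 51/392, a_1 = -393/980, a_2 = 265053/3018400.
c0 = a_0 = 51/392. Peel one level at a time: if S = 1 + c*ε/S' with S'(0) = 1, then c is the ε-coefficient of S and S' = c*ε/(S - 1).
S_1 = c0/f = 1 + (262/85)*ε + (3928077/445060)*ε^2 + ...; c1 = 262/85.
S_2 = c1*ε/(S_1 - 1) = 1 + (-3928077/1371832)*ε + ...; c2 = -3928077/1371832.


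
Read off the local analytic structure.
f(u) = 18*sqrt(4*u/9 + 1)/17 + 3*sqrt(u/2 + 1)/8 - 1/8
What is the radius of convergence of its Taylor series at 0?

The radius of convergence is 2.

Branch term (3/8)*sqrt(1 - u/(-2)): its argument vanishes at u = -2, a square-root branch point, modulus 2.
Branch term (18/17)*sqrt(1 - u/(-9/4)): its argument vanishes at u = -9/4, a square-root branch point, modulus 9/4.
The radius of convergence is the smallest modulus among the singular points: 2.


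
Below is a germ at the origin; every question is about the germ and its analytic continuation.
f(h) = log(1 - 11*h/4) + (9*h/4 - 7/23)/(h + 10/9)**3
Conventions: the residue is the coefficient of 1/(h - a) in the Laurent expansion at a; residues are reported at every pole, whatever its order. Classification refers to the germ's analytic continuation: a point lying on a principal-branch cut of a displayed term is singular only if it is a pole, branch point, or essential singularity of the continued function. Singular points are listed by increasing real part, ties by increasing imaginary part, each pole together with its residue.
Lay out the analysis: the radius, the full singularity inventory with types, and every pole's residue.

Denominator factor (h + 10/9)^3: pole of order 3 at -10/9, modulus 10/9.
Branch term (1)*log(1 - h/(4/11)): its argument vanishes at h = 4/11, a logarithmic branch point, modulus 4/11.
The radius of convergence is the smallest modulus among the singular points: 4/11.
The branch term is analytic at -10/9 and contributes nothing to the residue; only the rational part matters.
At the order-3 pole -10/9 set g(h) = (h - (-10/9))^3*(rational part) = 9*h/4 - 7/23.
Order-3 pole: residue = g''(a)/2; g''(-10/9) = 0, so the residue is 0.
List the singular points by increasing real part (a conjugate pair: the negative imaginary part first).

Radius of convergence at 0: 4/11.
At -10/9: a pole of order 3; residue 0.
At 4/11: a logarithmic branch point.


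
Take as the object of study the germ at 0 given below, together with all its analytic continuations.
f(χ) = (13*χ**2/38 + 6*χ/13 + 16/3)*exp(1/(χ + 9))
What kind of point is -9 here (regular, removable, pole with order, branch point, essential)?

The exponent 1/(χ - (-9)) has a pole at -9, so exp(1/(χ - (-9))) takes every nonzero value near it: an essential singularity (not a pole of any order).

The point is an essential singularity.


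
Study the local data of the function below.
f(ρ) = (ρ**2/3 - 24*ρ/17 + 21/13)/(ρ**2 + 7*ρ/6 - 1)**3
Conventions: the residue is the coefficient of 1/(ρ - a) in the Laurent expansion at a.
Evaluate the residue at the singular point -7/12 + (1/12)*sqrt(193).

The factor ρ**2 + 7*ρ/6 - 1 splits as (ρ - a)(ρ - a') with a = -7/12 + (1/12)*sqrt(193), a' = -7/12 - (1/12)*sqrt(193). At the order-3 pole a set g(ρ) = (ρ - a)^3*f(ρ) = [ρ**2/3 - 24*ρ/17 + 21/13] / (ρ - a')^3.
Order-3 pole: residue = g''(a)/2; g''(-7/12 + (1/12)*sqrt(193)) = (49563216/1588781597)*sqrt(193), so the residue is (24781608/1588781597)*sqrt(193).

The residue is (24781608/1588781597)*sqrt(193).


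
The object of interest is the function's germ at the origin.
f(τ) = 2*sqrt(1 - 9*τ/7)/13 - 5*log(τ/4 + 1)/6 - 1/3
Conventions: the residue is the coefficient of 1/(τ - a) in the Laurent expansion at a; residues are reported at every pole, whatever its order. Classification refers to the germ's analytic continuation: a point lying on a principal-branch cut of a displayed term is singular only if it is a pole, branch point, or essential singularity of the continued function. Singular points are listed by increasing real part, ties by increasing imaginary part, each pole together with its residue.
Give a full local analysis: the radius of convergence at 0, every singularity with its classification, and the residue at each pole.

Branch term (2/13)*sqrt(1 - τ/(7/9)): its argument vanishes at τ = 7/9, a square-root branch point, modulus 7/9.
Branch term (-5/6)*log(1 - τ/(-4)): its argument vanishes at τ = -4, a logarithmic branch point, modulus 4.
The radius of convergence is the smallest modulus among the singular points: 7/9.
List the singular points by increasing real part (a conjugate pair: the negative imaginary part first).

Radius of convergence at 0: 7/9.
At -4: a logarithmic branch point.
At 7/9: an algebraic (square-root) branch point.


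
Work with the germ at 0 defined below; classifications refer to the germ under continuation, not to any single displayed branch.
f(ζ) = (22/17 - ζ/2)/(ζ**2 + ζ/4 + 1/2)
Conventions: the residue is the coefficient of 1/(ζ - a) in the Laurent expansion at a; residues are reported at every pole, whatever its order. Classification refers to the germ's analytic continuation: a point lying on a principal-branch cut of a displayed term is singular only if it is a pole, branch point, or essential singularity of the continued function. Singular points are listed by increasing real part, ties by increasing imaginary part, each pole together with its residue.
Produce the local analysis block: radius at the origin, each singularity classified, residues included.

Denominator factor (ζ**2 + ζ/4 + 1/2): discriminant -31/16, complex-conjugate roots (-1/8) + ((1/8)*sqrt(31))*i and (-1/8) - ((1/8)*sqrt(31))*i; poles of order 1, moduli (1/2)*sqrt(2) and (1/2)*sqrt(2).
The radius of convergence is the smallest modulus among the singular points: (1/2)*sqrt(2).
The factor ζ**2 + ζ/4 + 1/2 splits as (ζ - a)(ζ - a') with a = (-1/8) - ((1/8)*sqrt(31))*i, a' = (-1/8) + ((1/8)*sqrt(31))*i. At the order-1 pole a set g(ζ) = (ζ - a)*f(ζ) = [22/17 - ζ/2] / (ζ - a').
Simple pole: residue = g(a) at a = (-1/8) - ((1/8)*sqrt(31))*i, which is (-1/4) + ((369/2108)*sqrt(31))*i.
The factor ζ**2 + ζ/4 + 1/2 splits as (ζ - a)(ζ - a') with a = (-1/8) + ((1/8)*sqrt(31))*i, a' = (-1/8) - ((1/8)*sqrt(31))*i. At the order-1 pole a set g(ζ) = (ζ - a)*f(ζ) = [22/17 - ζ/2] / (ζ - a').
Simple pole: residue = g(a) at a = (-1/8) + ((1/8)*sqrt(31))*i, which is (-1/4) - ((369/2108)*sqrt(31))*i.
List the singular points by increasing real part (a conjugate pair: the negative imaginary part first).

Radius of convergence at 0: (1/2)*sqrt(2).
At (-1/8) - ((1/8)*sqrt(31))*i: a pole of order 1; residue (-1/4) + ((369/2108)*sqrt(31))*i.
At (-1/8) + ((1/8)*sqrt(31))*i: a pole of order 1; residue (-1/4) - ((369/2108)*sqrt(31))*i.


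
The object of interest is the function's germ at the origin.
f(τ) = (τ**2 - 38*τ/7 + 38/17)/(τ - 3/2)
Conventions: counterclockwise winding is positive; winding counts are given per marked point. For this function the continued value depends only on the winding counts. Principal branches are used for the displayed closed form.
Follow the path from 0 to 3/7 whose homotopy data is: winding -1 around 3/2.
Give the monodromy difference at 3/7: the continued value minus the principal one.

The function is rational, hence single-valued: continuing it around any pole returns the same value, so the difference is 0.

Continued minus principal equals 0.


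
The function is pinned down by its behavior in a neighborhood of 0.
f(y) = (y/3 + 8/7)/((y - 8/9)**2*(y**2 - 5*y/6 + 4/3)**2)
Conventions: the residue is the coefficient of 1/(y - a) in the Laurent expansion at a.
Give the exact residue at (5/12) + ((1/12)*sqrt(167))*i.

The factor y**2 - 5*y/6 + 4/3 splits as (y - a)(y - a') with a = (5/12) + ((1/12)*sqrt(167))*i, a' = (5/12) - ((1/12)*sqrt(167))*i. At the order-2 pole a set g(y) = (y - a)^2*f(y) = [(y/3 + 8/7)/(y - 8/9)**2] / (y - a')^2.
Order-2 pole: residue = g'(a); g'((5/12) + ((1/12)*sqrt(167))*i) = (32805/76832) + ((54087183/2142767648)*sqrt(167))*i, so the residue is (32805/76832) + ((54087183/2142767648)*sqrt(167))*i.

The residue is (32805/76832) + ((54087183/2142767648)*sqrt(167))*i.


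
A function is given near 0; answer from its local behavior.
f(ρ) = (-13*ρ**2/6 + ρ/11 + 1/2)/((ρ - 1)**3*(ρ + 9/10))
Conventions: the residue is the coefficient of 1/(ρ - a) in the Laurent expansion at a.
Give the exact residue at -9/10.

The residue is 14705/75449.

At the order-1 pole -9/10 set g(ρ) = (ρ - (-9/10))*f(ρ) = (-13*ρ**2/6 + ρ/11 + 1/2)/(ρ - 1)**3.
Simple pole: residue = g(a) at a = -9/10, which is 14705/75449.


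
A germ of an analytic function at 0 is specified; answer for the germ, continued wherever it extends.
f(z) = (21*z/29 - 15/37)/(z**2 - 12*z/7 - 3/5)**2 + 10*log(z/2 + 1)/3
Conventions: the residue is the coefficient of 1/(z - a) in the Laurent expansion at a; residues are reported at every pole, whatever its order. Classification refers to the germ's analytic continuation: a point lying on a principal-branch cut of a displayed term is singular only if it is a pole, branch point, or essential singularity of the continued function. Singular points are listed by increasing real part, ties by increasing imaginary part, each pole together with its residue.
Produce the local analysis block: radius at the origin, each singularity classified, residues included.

Denominator factor (z**2 - 12*z/7 - 3/5)^2: discriminant 1308/245, real irrational roots 6/7 + (1/35)*sqrt(1635) and 6/7 - (1/35)*sqrt(1635); poles of order 2, moduli 6/7 + (1/35)*sqrt(1635) and -6/7 + (1/35)*sqrt(1635).
Branch term (10/3)*log(1 - z/(-2)): its argument vanishes at z = -2, a logarithmic branch point, modulus 2.
The radius of convergence is the smallest modulus among the singular points: -6/7 + (1/35)*sqrt(1635).
The branch term is analytic at 6/7 - (1/35)*sqrt(1635) and contributes nothing to the residue; only the rational part matters.
The factor z**2 - 12*z/7 - 3/5 splits as (z - a)(z - a') with a = 6/7 - (1/35)*sqrt(1635), a' = 6/7 + (1/35)*sqrt(1635). At the order-2 pole a set g(z) = (z - a)^2*(rational part) = [21*z/29 - 15/37] / (z - a')^2.
Order-2 pole: residue = g'(a); g'(6/7 - (1/35)*sqrt(1635)) = (132055/152979756)*sqrt(1635), so the residue is (132055/152979756)*sqrt(1635).
The branch term is analytic at 6/7 + (1/35)*sqrt(1635) and contributes nothing to the residue; only the rational part matters.
The factor z**2 - 12*z/7 - 3/5 splits as (z - a)(z - a') with a = 6/7 + (1/35)*sqrt(1635), a' = 6/7 - (1/35)*sqrt(1635). At the order-2 pole a set g(z) = (z - a)^2*(rational part) = [21*z/29 - 15/37] / (z - a')^2.
Order-2 pole: residue = g'(a); g'(6/7 + (1/35)*sqrt(1635)) = -(132055/152979756)*sqrt(1635), so the residue is -(132055/152979756)*sqrt(1635).
List the singular points by increasing real part (a conjugate pair: the negative imaginary part first).

Radius of convergence at 0: -6/7 + (1/35)*sqrt(1635).
At -2: a logarithmic branch point.
At 6/7 - (1/35)*sqrt(1635): a pole of order 2; residue (132055/152979756)*sqrt(1635).
At 6/7 + (1/35)*sqrt(1635): a pole of order 2; residue -(132055/152979756)*sqrt(1635).


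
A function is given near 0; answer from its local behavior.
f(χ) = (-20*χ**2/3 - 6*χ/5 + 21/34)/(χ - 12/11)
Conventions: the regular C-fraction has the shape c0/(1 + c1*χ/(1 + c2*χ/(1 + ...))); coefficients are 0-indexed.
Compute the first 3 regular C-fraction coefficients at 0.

The regular C-fraction coefficients are [-77/136, 431/420, -563924/45255].

Taylor coefficients (expand at 0): a_0 = -77/136, a_1 = 4741/8160, a_2 = 650551/97920.
c0 = a_0 = -77/136. Peel one level at a time: if S = 1 + c*χ/S' with S'(0) = 1, then c is the χ-coefficient of S and S' = c*χ/(S - 1).
S_1 = c0/f = 1 + (431/420)*χ + (140981/11025)*χ^2 + ...; c1 = 431/420.
S_2 = c1*χ/(S_1 - 1) = 1 + (-563924/45255)*χ + ...; c2 = -563924/45255.


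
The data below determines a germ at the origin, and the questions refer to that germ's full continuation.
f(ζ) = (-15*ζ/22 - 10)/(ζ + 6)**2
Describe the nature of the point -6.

The denominator factor ζ + 6 vanishes at -6 and appears to the power 2; the numerator there equals -65/11, nonzero, and no other factor vanishes.
Hence a pole whose order is the multiplicity, 2.

The point is a pole of order 2.


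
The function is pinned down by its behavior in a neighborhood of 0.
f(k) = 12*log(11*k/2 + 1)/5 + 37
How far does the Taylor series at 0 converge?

The radius of convergence is 2/11.

Branch term (12/5)*log(1 - k/(-2/11)): its argument vanishes at k = -2/11, a logarithmic branch point, modulus 2/11.
The radius of convergence is the smallest modulus among the singular points: 2/11.


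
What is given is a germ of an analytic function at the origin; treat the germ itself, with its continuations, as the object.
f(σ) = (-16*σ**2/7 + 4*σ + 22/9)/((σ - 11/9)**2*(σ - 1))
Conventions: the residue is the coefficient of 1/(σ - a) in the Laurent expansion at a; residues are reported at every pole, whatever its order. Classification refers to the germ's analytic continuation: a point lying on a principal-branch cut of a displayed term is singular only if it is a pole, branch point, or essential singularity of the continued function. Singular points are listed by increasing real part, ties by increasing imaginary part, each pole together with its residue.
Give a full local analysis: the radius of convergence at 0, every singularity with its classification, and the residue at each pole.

Denominator factor (σ - 1): pole of order 1 at 1, modulus 1.
Denominator factor (σ - 11/9)^2: pole of order 2 at 11/9, modulus 11/9.
The radius of convergence is the smallest modulus among the singular points: 1.
At the order-1 pole 1 set g(σ) = (σ - (1))*f(σ) = (-16*σ**2/7 + 4*σ + 22/9)/(σ - 11/9)**2.
Simple pole: residue = g(a) at a = 1, which is 1179/14.
At the order-2 pole 11/9 set g(σ) = (σ - (11/9))^2*f(σ) = (-16*σ**2/7 + 4*σ + 22/9)/(σ - 1).
Order-2 pole: residue = g'(a); g'(11/9) = -173/2, so the residue is -173/2.
List the singular points by increasing real part (a conjugate pair: the negative imaginary part first).

Radius of convergence at 0: 1.
At 1: a pole of order 1; residue 1179/14.
At 11/9: a pole of order 2; residue -173/2.
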